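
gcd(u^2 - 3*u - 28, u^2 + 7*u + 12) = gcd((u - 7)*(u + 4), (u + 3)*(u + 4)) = u + 4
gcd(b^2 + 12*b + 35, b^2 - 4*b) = 1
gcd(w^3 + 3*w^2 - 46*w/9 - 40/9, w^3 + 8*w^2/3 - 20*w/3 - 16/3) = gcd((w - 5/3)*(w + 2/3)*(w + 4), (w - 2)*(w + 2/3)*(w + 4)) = w^2 + 14*w/3 + 8/3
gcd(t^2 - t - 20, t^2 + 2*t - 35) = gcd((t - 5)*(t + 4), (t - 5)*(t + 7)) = t - 5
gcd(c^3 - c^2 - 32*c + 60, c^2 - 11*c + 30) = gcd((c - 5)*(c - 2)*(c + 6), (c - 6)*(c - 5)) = c - 5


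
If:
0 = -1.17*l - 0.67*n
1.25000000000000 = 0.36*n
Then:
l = -1.99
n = 3.47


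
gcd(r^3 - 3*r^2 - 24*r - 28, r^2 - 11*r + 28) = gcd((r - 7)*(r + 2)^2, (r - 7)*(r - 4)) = r - 7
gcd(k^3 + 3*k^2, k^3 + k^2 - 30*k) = k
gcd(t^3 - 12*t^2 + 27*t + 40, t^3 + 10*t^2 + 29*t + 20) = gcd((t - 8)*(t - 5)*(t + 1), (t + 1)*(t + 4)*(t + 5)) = t + 1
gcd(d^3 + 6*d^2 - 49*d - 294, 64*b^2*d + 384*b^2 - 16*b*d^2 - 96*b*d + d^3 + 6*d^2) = d + 6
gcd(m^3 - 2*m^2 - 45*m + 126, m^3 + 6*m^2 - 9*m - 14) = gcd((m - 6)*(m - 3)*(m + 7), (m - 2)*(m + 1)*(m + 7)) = m + 7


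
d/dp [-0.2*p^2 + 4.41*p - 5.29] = 4.41 - 0.4*p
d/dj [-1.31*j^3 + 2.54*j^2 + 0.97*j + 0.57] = -3.93*j^2 + 5.08*j + 0.97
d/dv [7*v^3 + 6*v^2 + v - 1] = 21*v^2 + 12*v + 1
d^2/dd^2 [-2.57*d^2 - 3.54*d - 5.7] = -5.14000000000000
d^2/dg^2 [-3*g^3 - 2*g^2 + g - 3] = -18*g - 4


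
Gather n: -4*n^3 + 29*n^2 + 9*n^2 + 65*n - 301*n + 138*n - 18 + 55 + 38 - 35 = -4*n^3 + 38*n^2 - 98*n + 40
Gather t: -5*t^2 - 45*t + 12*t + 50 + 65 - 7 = -5*t^2 - 33*t + 108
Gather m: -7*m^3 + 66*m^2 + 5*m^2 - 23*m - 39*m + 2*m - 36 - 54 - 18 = -7*m^3 + 71*m^2 - 60*m - 108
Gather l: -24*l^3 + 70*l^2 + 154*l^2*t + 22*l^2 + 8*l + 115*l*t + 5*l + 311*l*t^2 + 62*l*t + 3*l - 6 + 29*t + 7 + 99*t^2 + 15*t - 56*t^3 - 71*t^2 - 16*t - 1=-24*l^3 + l^2*(154*t + 92) + l*(311*t^2 + 177*t + 16) - 56*t^3 + 28*t^2 + 28*t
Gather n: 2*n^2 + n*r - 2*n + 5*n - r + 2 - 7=2*n^2 + n*(r + 3) - r - 5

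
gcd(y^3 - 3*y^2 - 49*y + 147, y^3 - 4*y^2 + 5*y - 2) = 1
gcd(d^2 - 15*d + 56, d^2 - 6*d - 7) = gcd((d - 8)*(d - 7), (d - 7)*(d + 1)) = d - 7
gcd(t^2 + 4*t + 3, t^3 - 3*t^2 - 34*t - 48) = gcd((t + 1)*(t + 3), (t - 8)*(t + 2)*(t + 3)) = t + 3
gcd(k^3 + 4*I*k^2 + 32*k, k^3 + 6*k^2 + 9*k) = k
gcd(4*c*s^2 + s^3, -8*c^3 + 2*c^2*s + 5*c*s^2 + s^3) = 4*c + s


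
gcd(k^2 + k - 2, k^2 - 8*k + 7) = k - 1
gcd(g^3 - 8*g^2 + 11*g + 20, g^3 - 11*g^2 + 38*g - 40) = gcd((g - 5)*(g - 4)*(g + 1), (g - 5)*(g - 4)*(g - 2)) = g^2 - 9*g + 20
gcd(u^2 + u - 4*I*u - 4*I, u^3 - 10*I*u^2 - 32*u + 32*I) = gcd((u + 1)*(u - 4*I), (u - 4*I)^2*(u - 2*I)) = u - 4*I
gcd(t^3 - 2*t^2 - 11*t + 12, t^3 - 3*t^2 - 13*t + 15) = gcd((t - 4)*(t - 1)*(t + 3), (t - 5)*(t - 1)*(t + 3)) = t^2 + 2*t - 3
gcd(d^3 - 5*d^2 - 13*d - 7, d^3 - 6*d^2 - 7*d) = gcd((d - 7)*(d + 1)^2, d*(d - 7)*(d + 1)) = d^2 - 6*d - 7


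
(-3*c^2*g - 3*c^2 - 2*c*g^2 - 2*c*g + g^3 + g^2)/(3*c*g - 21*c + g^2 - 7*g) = (-3*c^2*g - 3*c^2 - 2*c*g^2 - 2*c*g + g^3 + g^2)/(3*c*g - 21*c + g^2 - 7*g)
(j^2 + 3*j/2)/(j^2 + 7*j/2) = (2*j + 3)/(2*j + 7)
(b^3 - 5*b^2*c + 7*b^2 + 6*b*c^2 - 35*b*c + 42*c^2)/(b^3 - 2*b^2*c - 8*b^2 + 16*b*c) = (b^2 - 3*b*c + 7*b - 21*c)/(b*(b - 8))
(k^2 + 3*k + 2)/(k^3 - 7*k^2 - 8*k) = (k + 2)/(k*(k - 8))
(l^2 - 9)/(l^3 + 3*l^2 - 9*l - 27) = 1/(l + 3)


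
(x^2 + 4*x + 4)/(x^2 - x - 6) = (x + 2)/(x - 3)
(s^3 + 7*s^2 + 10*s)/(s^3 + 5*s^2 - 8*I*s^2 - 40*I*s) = (s + 2)/(s - 8*I)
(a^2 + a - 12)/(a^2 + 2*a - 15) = (a + 4)/(a + 5)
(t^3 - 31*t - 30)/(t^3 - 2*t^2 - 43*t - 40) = (t - 6)/(t - 8)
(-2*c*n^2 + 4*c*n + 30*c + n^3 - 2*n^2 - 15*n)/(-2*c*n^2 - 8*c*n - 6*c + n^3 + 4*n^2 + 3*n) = (n - 5)/(n + 1)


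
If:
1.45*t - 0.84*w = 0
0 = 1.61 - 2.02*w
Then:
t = 0.46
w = 0.80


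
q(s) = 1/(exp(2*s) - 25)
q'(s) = -2*exp(2*s)/(exp(2*s) - 25)^2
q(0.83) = -0.05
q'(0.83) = -0.03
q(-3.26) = -0.04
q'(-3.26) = -0.00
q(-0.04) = -0.04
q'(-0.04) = -0.00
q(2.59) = 0.01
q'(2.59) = -0.02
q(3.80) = 0.00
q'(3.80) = -0.00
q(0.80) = -0.05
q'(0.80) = -0.02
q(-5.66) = -0.04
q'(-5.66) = -0.00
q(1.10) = -0.06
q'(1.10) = -0.07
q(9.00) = 0.00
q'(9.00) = 0.00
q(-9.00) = -0.04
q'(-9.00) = 0.00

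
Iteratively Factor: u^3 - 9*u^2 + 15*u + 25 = (u - 5)*(u^2 - 4*u - 5) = (u - 5)*(u + 1)*(u - 5)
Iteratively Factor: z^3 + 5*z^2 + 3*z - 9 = (z + 3)*(z^2 + 2*z - 3) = (z + 3)^2*(z - 1)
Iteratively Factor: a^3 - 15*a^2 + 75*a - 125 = (a - 5)*(a^2 - 10*a + 25) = (a - 5)^2*(a - 5)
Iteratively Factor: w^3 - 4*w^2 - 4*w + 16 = (w - 4)*(w^2 - 4) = (w - 4)*(w + 2)*(w - 2)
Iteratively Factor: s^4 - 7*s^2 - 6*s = (s + 2)*(s^3 - 2*s^2 - 3*s) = (s - 3)*(s + 2)*(s^2 + s) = (s - 3)*(s + 1)*(s + 2)*(s)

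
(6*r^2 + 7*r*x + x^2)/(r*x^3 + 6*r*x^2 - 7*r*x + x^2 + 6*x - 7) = (6*r^2 + 7*r*x + x^2)/(r*x^3 + 6*r*x^2 - 7*r*x + x^2 + 6*x - 7)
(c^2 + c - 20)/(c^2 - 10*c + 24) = (c + 5)/(c - 6)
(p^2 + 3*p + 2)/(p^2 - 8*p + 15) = (p^2 + 3*p + 2)/(p^2 - 8*p + 15)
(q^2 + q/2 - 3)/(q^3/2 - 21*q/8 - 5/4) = 4*(2*q - 3)/(4*q^2 - 8*q - 5)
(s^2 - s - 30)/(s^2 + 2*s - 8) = (s^2 - s - 30)/(s^2 + 2*s - 8)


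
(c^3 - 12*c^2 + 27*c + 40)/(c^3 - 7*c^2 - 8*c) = (c - 5)/c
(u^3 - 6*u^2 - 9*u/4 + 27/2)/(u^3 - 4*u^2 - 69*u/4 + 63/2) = (2*u + 3)/(2*u + 7)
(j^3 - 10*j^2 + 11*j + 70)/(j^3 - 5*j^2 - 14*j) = (j - 5)/j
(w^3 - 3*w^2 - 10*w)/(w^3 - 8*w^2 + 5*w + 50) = w/(w - 5)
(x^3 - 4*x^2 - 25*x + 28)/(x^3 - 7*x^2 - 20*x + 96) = (x^2 - 8*x + 7)/(x^2 - 11*x + 24)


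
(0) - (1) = -1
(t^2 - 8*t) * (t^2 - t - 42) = t^4 - 9*t^3 - 34*t^2 + 336*t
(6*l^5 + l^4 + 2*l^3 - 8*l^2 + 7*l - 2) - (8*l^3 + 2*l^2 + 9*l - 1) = 6*l^5 + l^4 - 6*l^3 - 10*l^2 - 2*l - 1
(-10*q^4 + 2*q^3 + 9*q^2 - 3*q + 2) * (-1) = 10*q^4 - 2*q^3 - 9*q^2 + 3*q - 2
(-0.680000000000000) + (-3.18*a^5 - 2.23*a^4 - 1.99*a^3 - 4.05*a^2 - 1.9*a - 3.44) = -3.18*a^5 - 2.23*a^4 - 1.99*a^3 - 4.05*a^2 - 1.9*a - 4.12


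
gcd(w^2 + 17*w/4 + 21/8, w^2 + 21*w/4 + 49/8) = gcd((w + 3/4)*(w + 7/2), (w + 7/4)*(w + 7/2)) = w + 7/2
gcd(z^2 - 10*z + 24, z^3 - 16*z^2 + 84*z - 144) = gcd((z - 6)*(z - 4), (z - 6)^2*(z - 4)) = z^2 - 10*z + 24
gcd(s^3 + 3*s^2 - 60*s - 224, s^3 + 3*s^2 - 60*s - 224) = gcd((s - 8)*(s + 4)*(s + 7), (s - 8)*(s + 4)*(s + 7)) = s^3 + 3*s^2 - 60*s - 224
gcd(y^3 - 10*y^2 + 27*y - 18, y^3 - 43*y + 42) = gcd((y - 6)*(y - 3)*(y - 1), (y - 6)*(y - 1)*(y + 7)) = y^2 - 7*y + 6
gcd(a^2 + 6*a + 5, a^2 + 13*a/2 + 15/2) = a + 5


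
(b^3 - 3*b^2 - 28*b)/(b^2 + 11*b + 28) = b*(b - 7)/(b + 7)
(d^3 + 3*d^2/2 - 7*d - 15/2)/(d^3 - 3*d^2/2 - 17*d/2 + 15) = (d + 1)/(d - 2)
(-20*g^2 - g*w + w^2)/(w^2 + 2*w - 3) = (-20*g^2 - g*w + w^2)/(w^2 + 2*w - 3)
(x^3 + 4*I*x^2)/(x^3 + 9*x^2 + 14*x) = x*(x + 4*I)/(x^2 + 9*x + 14)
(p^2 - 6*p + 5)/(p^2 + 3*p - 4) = (p - 5)/(p + 4)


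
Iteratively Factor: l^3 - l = (l)*(l^2 - 1) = l*(l + 1)*(l - 1)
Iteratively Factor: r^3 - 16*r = (r - 4)*(r^2 + 4*r) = r*(r - 4)*(r + 4)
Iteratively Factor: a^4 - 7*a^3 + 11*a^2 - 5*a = (a - 5)*(a^3 - 2*a^2 + a) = (a - 5)*(a - 1)*(a^2 - a) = (a - 5)*(a - 1)^2*(a)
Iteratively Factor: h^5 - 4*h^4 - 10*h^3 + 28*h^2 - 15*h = (h - 1)*(h^4 - 3*h^3 - 13*h^2 + 15*h) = h*(h - 1)*(h^3 - 3*h^2 - 13*h + 15) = h*(h - 1)*(h + 3)*(h^2 - 6*h + 5) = h*(h - 1)^2*(h + 3)*(h - 5)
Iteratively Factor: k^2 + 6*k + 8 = (k + 4)*(k + 2)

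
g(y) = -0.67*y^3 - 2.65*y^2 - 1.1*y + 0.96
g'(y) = -2.01*y^2 - 5.3*y - 1.1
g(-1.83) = -1.80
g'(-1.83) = 1.87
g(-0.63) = 0.77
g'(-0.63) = 1.44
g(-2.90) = -1.80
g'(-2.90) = -2.63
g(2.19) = -21.20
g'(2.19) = -22.35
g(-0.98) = 0.12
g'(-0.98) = 2.16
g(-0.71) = 0.64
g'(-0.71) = 1.65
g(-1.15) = -0.26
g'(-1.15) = 2.34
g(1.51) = -9.05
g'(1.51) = -13.69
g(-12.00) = 790.32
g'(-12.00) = -226.94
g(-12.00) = 790.32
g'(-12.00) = -226.94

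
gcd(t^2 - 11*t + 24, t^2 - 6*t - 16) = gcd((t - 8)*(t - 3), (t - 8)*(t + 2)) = t - 8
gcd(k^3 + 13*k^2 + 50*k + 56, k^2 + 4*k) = k + 4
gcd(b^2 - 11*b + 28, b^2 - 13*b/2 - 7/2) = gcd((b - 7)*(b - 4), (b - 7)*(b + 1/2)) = b - 7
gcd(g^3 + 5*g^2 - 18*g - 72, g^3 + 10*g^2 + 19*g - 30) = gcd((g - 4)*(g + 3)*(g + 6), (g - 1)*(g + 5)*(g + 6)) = g + 6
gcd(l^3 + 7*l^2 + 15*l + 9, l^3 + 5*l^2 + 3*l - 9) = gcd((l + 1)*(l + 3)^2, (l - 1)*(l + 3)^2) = l^2 + 6*l + 9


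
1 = 1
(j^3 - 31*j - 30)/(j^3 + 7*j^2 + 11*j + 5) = (j - 6)/(j + 1)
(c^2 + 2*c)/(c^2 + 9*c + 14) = c/(c + 7)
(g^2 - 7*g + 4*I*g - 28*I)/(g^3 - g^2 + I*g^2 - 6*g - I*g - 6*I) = (g^2 + g*(-7 + 4*I) - 28*I)/(g^3 + g^2*(-1 + I) - g*(6 + I) - 6*I)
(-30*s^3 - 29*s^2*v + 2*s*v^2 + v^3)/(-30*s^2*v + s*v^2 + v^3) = (s + v)/v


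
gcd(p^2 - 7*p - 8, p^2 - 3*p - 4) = p + 1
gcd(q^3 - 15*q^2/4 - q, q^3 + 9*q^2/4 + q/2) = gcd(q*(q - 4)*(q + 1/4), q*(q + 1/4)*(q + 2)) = q^2 + q/4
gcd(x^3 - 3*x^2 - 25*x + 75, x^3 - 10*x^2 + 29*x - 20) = x - 5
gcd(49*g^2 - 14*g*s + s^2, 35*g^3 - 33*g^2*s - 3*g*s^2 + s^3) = -7*g + s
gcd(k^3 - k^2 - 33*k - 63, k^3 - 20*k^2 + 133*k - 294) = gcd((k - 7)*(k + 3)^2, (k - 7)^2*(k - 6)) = k - 7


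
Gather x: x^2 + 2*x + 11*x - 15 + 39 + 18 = x^2 + 13*x + 42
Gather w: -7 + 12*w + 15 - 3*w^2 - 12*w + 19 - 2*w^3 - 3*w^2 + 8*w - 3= -2*w^3 - 6*w^2 + 8*w + 24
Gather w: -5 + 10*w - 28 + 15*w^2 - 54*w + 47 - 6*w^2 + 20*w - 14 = 9*w^2 - 24*w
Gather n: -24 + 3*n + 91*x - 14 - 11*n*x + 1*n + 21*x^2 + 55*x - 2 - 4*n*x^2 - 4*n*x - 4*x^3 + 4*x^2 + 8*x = n*(-4*x^2 - 15*x + 4) - 4*x^3 + 25*x^2 + 154*x - 40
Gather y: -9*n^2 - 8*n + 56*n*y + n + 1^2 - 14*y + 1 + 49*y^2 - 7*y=-9*n^2 - 7*n + 49*y^2 + y*(56*n - 21) + 2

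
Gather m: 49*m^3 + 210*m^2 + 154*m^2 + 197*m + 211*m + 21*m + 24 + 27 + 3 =49*m^3 + 364*m^2 + 429*m + 54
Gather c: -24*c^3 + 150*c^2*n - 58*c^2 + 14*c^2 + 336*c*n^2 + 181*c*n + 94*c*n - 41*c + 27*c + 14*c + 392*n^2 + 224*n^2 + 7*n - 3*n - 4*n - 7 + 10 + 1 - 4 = -24*c^3 + c^2*(150*n - 44) + c*(336*n^2 + 275*n) + 616*n^2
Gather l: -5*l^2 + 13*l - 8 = -5*l^2 + 13*l - 8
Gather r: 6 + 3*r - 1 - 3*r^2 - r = -3*r^2 + 2*r + 5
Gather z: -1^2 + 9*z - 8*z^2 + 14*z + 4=-8*z^2 + 23*z + 3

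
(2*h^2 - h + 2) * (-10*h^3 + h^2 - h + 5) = -20*h^5 + 12*h^4 - 23*h^3 + 13*h^2 - 7*h + 10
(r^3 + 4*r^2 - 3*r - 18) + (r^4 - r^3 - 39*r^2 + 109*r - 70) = r^4 - 35*r^2 + 106*r - 88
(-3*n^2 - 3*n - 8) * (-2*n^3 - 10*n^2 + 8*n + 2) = 6*n^5 + 36*n^4 + 22*n^3 + 50*n^2 - 70*n - 16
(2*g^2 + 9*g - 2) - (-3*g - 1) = 2*g^2 + 12*g - 1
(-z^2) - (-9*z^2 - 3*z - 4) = 8*z^2 + 3*z + 4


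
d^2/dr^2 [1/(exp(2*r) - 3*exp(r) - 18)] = ((3 - 4*exp(r))*(-exp(2*r) + 3*exp(r) + 18) - 2*(2*exp(r) - 3)^2*exp(r))*exp(r)/(-exp(2*r) + 3*exp(r) + 18)^3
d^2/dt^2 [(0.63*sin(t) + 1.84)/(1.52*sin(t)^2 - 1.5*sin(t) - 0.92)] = (-1.455552*sin(t)^5 - 18.440944*sin(t)^4 + 10.210752*sin(t)^3 + 11.943992*sin(t)^2 - 17.87928*sin(t) + 11.687312)/(3.511808*sin(t)^6 - 10.3968*sin(t)^5 + 3.883296*sin(t)^4 + 9.2106*sin(t)^3 - 2.350416*sin(t)^2 - 3.8088*sin(t) - 0.778688)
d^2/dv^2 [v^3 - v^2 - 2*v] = 6*v - 2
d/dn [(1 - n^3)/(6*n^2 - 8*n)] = (-3*n^4 + 8*n^3 - 6*n + 4)/(2*n^2*(9*n^2 - 24*n + 16))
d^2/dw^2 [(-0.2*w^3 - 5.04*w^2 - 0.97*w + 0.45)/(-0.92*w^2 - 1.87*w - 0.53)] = (-7.105427357601e-15*w^4 - 14.495896*w^3 - 15.840984*w^2 - 7.145832*w - 1.799632)/(0.778688*w^6 + 4.748304*w^5 + 10.99722*w^4 + 12.010075*w^3 + 6.335355*w^2 + 1.575849*w + 0.148877)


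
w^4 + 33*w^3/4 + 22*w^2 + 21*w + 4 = (w + 1/4)*(w + 2)^2*(w + 4)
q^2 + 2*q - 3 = (q - 1)*(q + 3)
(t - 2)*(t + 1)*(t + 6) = t^3 + 5*t^2 - 8*t - 12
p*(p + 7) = p^2 + 7*p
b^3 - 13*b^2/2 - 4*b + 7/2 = (b - 7)*(b - 1/2)*(b + 1)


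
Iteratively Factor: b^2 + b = (b)*(b + 1)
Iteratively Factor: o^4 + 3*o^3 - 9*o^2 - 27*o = (o + 3)*(o^3 - 9*o) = (o + 3)^2*(o^2 - 3*o) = (o - 3)*(o + 3)^2*(o)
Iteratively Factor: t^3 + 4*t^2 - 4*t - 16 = (t + 4)*(t^2 - 4) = (t - 2)*(t + 4)*(t + 2)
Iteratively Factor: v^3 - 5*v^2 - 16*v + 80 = (v - 5)*(v^2 - 16) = (v - 5)*(v - 4)*(v + 4)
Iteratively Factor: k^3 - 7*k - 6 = (k - 3)*(k^2 + 3*k + 2) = (k - 3)*(k + 1)*(k + 2)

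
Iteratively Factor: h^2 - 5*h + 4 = (h - 4)*(h - 1)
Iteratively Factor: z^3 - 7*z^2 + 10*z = (z - 5)*(z^2 - 2*z) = z*(z - 5)*(z - 2)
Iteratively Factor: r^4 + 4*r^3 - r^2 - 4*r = (r)*(r^3 + 4*r^2 - r - 4) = r*(r + 1)*(r^2 + 3*r - 4) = r*(r - 1)*(r + 1)*(r + 4)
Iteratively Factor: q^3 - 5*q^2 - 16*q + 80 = (q - 4)*(q^2 - q - 20) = (q - 4)*(q + 4)*(q - 5)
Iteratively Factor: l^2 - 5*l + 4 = (l - 4)*(l - 1)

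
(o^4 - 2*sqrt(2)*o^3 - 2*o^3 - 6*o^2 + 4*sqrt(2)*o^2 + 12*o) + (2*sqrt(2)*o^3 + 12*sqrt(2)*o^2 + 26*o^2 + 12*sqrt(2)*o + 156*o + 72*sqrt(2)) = o^4 - 2*o^3 + 20*o^2 + 16*sqrt(2)*o^2 + 12*sqrt(2)*o + 168*o + 72*sqrt(2)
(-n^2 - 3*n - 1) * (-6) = 6*n^2 + 18*n + 6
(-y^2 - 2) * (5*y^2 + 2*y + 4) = -5*y^4 - 2*y^3 - 14*y^2 - 4*y - 8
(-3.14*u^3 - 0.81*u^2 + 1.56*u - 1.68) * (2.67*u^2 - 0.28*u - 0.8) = -8.3838*u^5 - 1.2835*u^4 + 6.904*u^3 - 4.2744*u^2 - 0.7776*u + 1.344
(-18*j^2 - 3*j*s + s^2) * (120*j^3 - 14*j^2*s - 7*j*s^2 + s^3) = -2160*j^5 - 108*j^4*s + 288*j^3*s^2 - 11*j^2*s^3 - 10*j*s^4 + s^5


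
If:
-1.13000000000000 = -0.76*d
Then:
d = 1.49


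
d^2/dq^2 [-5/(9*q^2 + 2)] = 90*(2 - 27*q^2)/(9*q^2 + 2)^3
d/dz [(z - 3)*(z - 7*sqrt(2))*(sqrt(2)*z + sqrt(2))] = 3*sqrt(2)*z^2 - 28*z - 4*sqrt(2)*z - 3*sqrt(2) + 28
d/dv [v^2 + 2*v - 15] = 2*v + 2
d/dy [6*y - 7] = 6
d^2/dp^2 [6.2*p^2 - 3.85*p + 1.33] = 12.4000000000000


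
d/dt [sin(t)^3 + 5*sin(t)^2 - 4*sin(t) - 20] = (3*sin(t)^2 + 10*sin(t) - 4)*cos(t)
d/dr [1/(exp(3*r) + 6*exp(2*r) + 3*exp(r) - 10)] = 3*(-exp(2*r) - 4*exp(r) - 1)*exp(r)/(exp(3*r) + 6*exp(2*r) + 3*exp(r) - 10)^2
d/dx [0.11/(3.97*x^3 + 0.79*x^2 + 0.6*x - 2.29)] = (-1.3101*x^2 - 0.1738*x - 0.066)/(3.97*x^3 + 0.79*x^2 + 0.6*x - 2.29)^2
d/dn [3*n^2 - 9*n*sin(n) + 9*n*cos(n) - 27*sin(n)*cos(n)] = -9*sqrt(2)*n*sin(n + pi/4) + 6*n - 27*cos(2*n) + 9*sqrt(2)*cos(n + pi/4)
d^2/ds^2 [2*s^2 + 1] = 4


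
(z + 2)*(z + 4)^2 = z^3 + 10*z^2 + 32*z + 32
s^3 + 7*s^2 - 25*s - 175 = (s - 5)*(s + 5)*(s + 7)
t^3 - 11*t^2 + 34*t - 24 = (t - 6)*(t - 4)*(t - 1)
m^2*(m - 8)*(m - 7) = m^4 - 15*m^3 + 56*m^2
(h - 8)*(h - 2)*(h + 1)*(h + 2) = h^4 - 7*h^3 - 12*h^2 + 28*h + 32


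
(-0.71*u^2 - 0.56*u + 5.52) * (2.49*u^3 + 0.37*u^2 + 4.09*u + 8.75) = -1.7679*u^5 - 1.6571*u^4 + 10.6337*u^3 - 6.4605*u^2 + 17.6768*u + 48.3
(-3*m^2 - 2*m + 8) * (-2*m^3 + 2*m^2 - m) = 6*m^5 - 2*m^4 - 17*m^3 + 18*m^2 - 8*m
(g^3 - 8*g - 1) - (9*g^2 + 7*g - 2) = g^3 - 9*g^2 - 15*g + 1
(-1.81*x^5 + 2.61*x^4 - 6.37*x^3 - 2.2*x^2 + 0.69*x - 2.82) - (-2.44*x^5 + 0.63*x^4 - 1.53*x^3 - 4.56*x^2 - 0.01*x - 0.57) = 0.63*x^5 + 1.98*x^4 - 4.84*x^3 + 2.36*x^2 + 0.7*x - 2.25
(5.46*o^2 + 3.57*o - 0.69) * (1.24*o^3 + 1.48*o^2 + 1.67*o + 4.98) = 6.7704*o^5 + 12.5076*o^4 + 13.5462*o^3 + 32.1315*o^2 + 16.6263*o - 3.4362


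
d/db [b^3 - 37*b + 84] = 3*b^2 - 37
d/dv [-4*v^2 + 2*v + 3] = 2 - 8*v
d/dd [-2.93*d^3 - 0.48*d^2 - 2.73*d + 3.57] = -8.79*d^2 - 0.96*d - 2.73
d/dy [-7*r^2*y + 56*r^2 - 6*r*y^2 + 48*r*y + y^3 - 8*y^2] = -7*r^2 - 12*r*y + 48*r + 3*y^2 - 16*y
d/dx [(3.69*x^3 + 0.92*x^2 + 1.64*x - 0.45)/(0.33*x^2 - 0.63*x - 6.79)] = (1.2177*x^4 - 4.6494*x^3 - 76.2861*x^2 - 12.1966*x - 11.4191)/(0.1089*x^4 - 0.4158*x^3 - 4.0845*x^2 + 8.5554*x + 46.1041)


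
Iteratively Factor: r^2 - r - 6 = (r - 3)*(r + 2)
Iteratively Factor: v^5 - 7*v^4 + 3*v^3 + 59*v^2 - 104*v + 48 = (v - 4)*(v^4 - 3*v^3 - 9*v^2 + 23*v - 12) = (v - 4)*(v - 1)*(v^3 - 2*v^2 - 11*v + 12) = (v - 4)*(v - 1)^2*(v^2 - v - 12) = (v - 4)*(v - 1)^2*(v + 3)*(v - 4)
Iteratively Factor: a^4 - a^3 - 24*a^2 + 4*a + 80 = (a - 2)*(a^3 + a^2 - 22*a - 40) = (a - 2)*(a + 4)*(a^2 - 3*a - 10) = (a - 5)*(a - 2)*(a + 4)*(a + 2)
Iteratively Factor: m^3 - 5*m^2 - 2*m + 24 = (m - 4)*(m^2 - m - 6) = (m - 4)*(m - 3)*(m + 2)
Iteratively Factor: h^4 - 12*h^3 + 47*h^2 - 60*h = (h - 4)*(h^3 - 8*h^2 + 15*h) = h*(h - 4)*(h^2 - 8*h + 15) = h*(h - 4)*(h - 3)*(h - 5)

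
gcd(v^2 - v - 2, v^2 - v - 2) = v^2 - v - 2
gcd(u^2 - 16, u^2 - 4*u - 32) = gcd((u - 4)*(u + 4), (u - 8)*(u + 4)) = u + 4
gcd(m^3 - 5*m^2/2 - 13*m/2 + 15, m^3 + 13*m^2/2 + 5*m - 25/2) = m + 5/2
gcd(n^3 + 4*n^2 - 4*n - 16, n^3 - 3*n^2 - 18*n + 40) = n^2 + 2*n - 8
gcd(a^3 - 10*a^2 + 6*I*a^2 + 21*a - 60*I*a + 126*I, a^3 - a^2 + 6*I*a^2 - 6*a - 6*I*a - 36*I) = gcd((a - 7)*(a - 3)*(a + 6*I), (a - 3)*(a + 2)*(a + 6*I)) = a^2 + a*(-3 + 6*I) - 18*I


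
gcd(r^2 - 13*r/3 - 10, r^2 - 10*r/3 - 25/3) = r + 5/3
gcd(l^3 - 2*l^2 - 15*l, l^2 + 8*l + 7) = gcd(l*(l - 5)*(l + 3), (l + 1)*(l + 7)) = 1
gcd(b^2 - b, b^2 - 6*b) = b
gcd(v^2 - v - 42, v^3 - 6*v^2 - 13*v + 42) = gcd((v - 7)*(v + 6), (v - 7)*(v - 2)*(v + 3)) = v - 7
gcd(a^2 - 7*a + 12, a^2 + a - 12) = a - 3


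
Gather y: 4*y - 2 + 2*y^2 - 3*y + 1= 2*y^2 + y - 1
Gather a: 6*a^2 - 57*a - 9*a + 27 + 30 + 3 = 6*a^2 - 66*a + 60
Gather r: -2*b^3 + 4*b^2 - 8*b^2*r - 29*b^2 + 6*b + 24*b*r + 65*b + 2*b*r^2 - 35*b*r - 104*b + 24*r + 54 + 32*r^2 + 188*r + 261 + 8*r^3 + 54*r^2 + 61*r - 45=-2*b^3 - 25*b^2 - 33*b + 8*r^3 + r^2*(2*b + 86) + r*(-8*b^2 - 11*b + 273) + 270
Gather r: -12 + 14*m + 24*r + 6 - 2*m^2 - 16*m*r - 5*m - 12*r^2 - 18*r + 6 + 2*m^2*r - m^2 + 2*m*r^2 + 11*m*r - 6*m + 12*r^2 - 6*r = -3*m^2 + 2*m*r^2 + 3*m + r*(2*m^2 - 5*m)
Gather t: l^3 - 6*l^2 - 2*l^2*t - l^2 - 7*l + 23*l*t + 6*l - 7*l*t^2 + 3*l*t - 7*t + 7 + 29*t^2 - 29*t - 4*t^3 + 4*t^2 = l^3 - 7*l^2 - l - 4*t^3 + t^2*(33 - 7*l) + t*(-2*l^2 + 26*l - 36) + 7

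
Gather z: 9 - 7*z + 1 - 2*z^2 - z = -2*z^2 - 8*z + 10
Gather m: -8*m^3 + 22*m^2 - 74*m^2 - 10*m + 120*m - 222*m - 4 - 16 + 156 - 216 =-8*m^3 - 52*m^2 - 112*m - 80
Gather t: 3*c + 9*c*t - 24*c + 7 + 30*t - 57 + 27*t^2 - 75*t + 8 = -21*c + 27*t^2 + t*(9*c - 45) - 42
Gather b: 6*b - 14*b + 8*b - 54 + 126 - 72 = 0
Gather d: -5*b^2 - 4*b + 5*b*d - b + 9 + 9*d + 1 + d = -5*b^2 - 5*b + d*(5*b + 10) + 10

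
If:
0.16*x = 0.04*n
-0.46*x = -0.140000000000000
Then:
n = 1.22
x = 0.30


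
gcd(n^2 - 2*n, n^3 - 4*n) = n^2 - 2*n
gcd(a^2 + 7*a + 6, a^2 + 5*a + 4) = a + 1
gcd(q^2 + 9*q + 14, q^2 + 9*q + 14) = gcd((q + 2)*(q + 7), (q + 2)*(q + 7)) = q^2 + 9*q + 14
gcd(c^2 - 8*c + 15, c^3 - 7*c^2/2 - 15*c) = 1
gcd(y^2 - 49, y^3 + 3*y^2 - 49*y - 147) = y^2 - 49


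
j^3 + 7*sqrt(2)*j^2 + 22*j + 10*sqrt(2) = (j + sqrt(2))^2*(j + 5*sqrt(2))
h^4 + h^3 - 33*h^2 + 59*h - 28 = (h - 4)*(h - 1)^2*(h + 7)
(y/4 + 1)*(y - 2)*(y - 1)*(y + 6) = y^4/4 + 7*y^3/4 - y^2 - 13*y + 12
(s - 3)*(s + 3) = s^2 - 9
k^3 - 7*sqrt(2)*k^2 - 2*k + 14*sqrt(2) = (k - 7*sqrt(2))*(k - sqrt(2))*(k + sqrt(2))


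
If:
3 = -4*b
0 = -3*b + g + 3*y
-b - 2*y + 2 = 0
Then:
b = -3/4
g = -51/8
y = 11/8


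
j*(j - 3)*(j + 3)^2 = j^4 + 3*j^3 - 9*j^2 - 27*j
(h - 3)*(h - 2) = h^2 - 5*h + 6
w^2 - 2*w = w*(w - 2)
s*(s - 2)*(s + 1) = s^3 - s^2 - 2*s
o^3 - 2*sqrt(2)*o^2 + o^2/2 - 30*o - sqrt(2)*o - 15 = (o + 1/2)*(o - 5*sqrt(2))*(o + 3*sqrt(2))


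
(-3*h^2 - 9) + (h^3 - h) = h^3 - 3*h^2 - h - 9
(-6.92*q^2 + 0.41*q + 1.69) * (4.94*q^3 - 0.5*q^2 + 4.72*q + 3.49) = -34.1848*q^5 + 5.4854*q^4 - 24.5188*q^3 - 23.0606*q^2 + 9.4077*q + 5.8981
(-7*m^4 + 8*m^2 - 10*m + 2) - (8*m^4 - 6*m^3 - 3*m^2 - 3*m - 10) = -15*m^4 + 6*m^3 + 11*m^2 - 7*m + 12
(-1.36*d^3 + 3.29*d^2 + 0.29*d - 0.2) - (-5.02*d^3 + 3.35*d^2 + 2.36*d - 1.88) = 3.66*d^3 - 0.0600000000000001*d^2 - 2.07*d + 1.68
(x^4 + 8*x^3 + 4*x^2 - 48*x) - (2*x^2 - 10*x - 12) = x^4 + 8*x^3 + 2*x^2 - 38*x + 12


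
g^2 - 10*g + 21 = (g - 7)*(g - 3)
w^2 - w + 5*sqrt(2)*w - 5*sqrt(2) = (w - 1)*(w + 5*sqrt(2))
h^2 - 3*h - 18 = (h - 6)*(h + 3)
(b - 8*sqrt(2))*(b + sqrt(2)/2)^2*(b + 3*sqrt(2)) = b^4 - 4*sqrt(2)*b^3 - 115*b^2/2 - 101*sqrt(2)*b/2 - 24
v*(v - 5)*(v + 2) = v^3 - 3*v^2 - 10*v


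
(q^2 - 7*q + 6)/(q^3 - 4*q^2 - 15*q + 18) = 1/(q + 3)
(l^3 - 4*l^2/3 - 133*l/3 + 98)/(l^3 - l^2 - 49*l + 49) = (l^2 - 25*l/3 + 14)/(l^2 - 8*l + 7)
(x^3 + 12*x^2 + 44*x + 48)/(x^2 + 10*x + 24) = x + 2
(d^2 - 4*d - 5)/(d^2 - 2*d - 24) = (-d^2 + 4*d + 5)/(-d^2 + 2*d + 24)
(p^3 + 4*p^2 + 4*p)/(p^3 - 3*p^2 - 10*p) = (p + 2)/(p - 5)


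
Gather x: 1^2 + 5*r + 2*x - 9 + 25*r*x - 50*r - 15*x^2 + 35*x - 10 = -45*r - 15*x^2 + x*(25*r + 37) - 18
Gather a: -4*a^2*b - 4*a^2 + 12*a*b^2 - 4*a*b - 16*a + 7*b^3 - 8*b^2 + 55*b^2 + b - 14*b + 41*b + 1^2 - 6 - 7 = a^2*(-4*b - 4) + a*(12*b^2 - 4*b - 16) + 7*b^3 + 47*b^2 + 28*b - 12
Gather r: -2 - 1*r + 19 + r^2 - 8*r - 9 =r^2 - 9*r + 8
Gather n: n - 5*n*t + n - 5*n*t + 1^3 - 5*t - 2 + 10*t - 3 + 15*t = n*(2 - 10*t) + 20*t - 4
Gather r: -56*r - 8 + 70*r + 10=14*r + 2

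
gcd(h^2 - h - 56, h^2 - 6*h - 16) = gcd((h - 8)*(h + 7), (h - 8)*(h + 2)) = h - 8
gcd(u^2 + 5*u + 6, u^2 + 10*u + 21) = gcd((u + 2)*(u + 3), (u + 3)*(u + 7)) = u + 3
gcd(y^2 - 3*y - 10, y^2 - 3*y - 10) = y^2 - 3*y - 10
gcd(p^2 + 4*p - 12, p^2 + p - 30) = p + 6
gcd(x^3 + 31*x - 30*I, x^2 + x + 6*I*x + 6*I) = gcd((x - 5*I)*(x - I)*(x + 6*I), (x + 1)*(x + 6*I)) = x + 6*I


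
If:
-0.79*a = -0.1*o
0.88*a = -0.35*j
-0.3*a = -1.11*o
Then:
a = 0.00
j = 0.00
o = 0.00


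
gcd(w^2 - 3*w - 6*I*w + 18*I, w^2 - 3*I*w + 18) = w - 6*I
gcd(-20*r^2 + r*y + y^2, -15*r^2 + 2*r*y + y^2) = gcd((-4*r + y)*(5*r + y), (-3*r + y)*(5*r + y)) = 5*r + y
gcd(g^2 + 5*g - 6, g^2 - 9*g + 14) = 1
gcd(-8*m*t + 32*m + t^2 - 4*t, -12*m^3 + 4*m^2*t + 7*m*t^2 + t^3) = 1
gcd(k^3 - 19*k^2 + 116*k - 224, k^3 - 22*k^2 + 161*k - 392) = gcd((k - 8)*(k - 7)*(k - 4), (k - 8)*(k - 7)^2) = k^2 - 15*k + 56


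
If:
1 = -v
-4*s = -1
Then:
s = 1/4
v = -1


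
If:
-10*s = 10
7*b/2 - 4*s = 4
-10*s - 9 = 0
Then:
No Solution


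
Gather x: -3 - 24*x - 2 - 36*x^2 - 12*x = -36*x^2 - 36*x - 5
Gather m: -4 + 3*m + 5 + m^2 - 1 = m^2 + 3*m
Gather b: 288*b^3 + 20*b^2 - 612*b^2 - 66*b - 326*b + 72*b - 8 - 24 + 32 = 288*b^3 - 592*b^2 - 320*b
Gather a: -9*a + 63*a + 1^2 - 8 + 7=54*a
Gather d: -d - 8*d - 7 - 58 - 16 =-9*d - 81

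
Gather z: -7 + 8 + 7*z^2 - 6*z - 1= 7*z^2 - 6*z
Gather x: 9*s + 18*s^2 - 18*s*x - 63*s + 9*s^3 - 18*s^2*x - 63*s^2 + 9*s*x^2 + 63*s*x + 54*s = 9*s^3 - 45*s^2 + 9*s*x^2 + x*(-18*s^2 + 45*s)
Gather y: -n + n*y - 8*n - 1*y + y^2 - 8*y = -9*n + y^2 + y*(n - 9)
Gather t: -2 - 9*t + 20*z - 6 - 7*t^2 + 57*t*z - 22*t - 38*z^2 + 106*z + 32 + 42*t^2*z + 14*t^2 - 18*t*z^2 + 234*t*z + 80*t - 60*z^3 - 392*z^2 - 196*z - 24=t^2*(42*z + 7) + t*(-18*z^2 + 291*z + 49) - 60*z^3 - 430*z^2 - 70*z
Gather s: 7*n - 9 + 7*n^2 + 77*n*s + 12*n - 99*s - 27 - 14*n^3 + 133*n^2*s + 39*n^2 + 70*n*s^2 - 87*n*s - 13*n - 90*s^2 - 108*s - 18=-14*n^3 + 46*n^2 + 6*n + s^2*(70*n - 90) + s*(133*n^2 - 10*n - 207) - 54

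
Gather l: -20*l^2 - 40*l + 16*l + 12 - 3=-20*l^2 - 24*l + 9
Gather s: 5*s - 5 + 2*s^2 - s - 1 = 2*s^2 + 4*s - 6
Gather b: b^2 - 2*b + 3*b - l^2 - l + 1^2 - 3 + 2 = b^2 + b - l^2 - l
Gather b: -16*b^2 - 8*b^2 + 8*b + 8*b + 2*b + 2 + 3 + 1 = -24*b^2 + 18*b + 6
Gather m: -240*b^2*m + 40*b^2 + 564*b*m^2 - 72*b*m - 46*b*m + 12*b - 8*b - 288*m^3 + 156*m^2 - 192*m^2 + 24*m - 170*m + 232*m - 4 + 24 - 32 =40*b^2 + 4*b - 288*m^3 + m^2*(564*b - 36) + m*(-240*b^2 - 118*b + 86) - 12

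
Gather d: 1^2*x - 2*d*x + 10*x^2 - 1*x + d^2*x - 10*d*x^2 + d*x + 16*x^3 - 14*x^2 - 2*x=d^2*x + d*(-10*x^2 - x) + 16*x^3 - 4*x^2 - 2*x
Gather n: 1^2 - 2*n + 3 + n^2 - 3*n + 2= n^2 - 5*n + 6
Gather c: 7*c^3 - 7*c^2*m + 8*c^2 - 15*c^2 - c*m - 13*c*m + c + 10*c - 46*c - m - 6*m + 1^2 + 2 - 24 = 7*c^3 + c^2*(-7*m - 7) + c*(-14*m - 35) - 7*m - 21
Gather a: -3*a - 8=-3*a - 8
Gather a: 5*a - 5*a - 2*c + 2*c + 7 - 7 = 0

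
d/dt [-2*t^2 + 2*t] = 2 - 4*t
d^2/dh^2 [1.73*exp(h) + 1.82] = 1.73*exp(h)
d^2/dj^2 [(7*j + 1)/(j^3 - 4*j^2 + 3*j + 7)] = 2*((7*j + 1)*(3*j^2 - 8*j + 3)^2 + (-21*j^2 + 56*j - (3*j - 4)*(7*j + 1) - 21)*(j^3 - 4*j^2 + 3*j + 7))/(j^3 - 4*j^2 + 3*j + 7)^3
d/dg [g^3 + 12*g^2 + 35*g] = 3*g^2 + 24*g + 35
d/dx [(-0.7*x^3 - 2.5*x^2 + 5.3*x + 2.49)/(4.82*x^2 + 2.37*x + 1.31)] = (-3.374*x^4 - 3.318*x^3 - 34.222*x^2 - 30.5536*x + 1.0417)/(23.2324*x^4 + 22.8468*x^3 + 18.2453*x^2 + 6.2094*x + 1.7161)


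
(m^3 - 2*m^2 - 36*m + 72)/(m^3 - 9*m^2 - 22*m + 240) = (m^2 + 4*m - 12)/(m^2 - 3*m - 40)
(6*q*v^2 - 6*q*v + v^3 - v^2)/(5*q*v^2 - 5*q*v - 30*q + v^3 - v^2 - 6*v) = v*(-6*q*v + 6*q - v^2 + v)/(-5*q*v^2 + 5*q*v + 30*q - v^3 + v^2 + 6*v)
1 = 1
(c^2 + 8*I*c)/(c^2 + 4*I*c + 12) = c*(c + 8*I)/(c^2 + 4*I*c + 12)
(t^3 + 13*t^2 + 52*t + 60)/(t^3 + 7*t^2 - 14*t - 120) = (t + 2)/(t - 4)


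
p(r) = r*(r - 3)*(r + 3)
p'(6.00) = 99.00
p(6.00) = 162.00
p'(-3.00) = 18.00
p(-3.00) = 0.00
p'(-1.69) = -0.43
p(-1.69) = 10.38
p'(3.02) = 18.36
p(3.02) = 0.36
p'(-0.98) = -6.12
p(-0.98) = 7.88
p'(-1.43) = -2.87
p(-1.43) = 9.95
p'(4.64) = 55.59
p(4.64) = 58.14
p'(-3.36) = 24.87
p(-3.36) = -7.69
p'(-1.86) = 1.38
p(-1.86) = 10.31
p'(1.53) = -1.98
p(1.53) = -10.19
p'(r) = r*(r - 3) + r*(r + 3) + (r - 3)*(r + 3) = 3*r^2 - 9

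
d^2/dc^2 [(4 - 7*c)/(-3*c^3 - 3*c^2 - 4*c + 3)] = 2*(189*c^5 - 27*c^4 - 309*c^3 + 126*c^2 - 63*c - 16)/(27*c^9 + 81*c^8 + 189*c^7 + 162*c^6 + 90*c^5 - 153*c^4 - 71*c^3 - 63*c^2 + 108*c - 27)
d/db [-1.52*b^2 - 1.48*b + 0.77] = -3.04*b - 1.48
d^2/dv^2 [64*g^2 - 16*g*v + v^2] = 2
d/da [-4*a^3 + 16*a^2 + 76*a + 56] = -12*a^2 + 32*a + 76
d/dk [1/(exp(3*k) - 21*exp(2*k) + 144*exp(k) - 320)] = 3*(-exp(2*k) + 14*exp(k) - 48)*exp(k)/(exp(3*k) - 21*exp(2*k) + 144*exp(k) - 320)^2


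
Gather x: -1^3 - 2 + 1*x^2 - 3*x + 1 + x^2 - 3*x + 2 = 2*x^2 - 6*x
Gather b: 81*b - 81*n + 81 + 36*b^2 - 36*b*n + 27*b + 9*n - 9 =36*b^2 + b*(108 - 36*n) - 72*n + 72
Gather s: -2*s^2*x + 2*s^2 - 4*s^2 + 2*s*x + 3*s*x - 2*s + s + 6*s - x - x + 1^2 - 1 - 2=s^2*(-2*x - 2) + s*(5*x + 5) - 2*x - 2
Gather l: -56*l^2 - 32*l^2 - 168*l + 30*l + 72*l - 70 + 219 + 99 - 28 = -88*l^2 - 66*l + 220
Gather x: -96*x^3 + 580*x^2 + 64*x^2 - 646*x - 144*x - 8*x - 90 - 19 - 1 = -96*x^3 + 644*x^2 - 798*x - 110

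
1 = 1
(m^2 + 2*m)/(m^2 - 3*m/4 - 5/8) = 8*m*(m + 2)/(8*m^2 - 6*m - 5)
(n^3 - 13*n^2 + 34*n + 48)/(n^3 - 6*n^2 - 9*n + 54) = (n^2 - 7*n - 8)/(n^2 - 9)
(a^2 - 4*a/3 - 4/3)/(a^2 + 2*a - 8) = (a + 2/3)/(a + 4)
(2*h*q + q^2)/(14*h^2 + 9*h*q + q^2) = q/(7*h + q)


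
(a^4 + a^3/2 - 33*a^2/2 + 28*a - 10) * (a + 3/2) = a^5 + 2*a^4 - 63*a^3/4 + 13*a^2/4 + 32*a - 15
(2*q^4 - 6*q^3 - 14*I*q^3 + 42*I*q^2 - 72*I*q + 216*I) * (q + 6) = 2*q^5 + 6*q^4 - 14*I*q^4 - 36*q^3 - 42*I*q^3 + 180*I*q^2 - 216*I*q + 1296*I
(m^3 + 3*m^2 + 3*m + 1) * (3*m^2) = 3*m^5 + 9*m^4 + 9*m^3 + 3*m^2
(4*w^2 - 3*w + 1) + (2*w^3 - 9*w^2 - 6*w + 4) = 2*w^3 - 5*w^2 - 9*w + 5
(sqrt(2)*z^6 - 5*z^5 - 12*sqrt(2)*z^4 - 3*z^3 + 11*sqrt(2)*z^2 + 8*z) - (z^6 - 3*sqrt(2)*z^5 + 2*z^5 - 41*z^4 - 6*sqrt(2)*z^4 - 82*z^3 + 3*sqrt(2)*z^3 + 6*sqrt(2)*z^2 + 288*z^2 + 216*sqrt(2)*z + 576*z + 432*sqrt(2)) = -z^6 + sqrt(2)*z^6 - 7*z^5 + 3*sqrt(2)*z^5 - 6*sqrt(2)*z^4 + 41*z^4 - 3*sqrt(2)*z^3 + 79*z^3 - 288*z^2 + 5*sqrt(2)*z^2 - 568*z - 216*sqrt(2)*z - 432*sqrt(2)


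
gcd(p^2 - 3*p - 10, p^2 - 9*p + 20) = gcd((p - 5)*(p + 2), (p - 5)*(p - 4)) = p - 5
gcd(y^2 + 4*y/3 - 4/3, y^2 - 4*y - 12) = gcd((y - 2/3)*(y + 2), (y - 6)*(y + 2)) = y + 2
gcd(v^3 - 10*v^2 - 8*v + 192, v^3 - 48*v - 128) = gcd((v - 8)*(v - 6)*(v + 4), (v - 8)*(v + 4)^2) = v^2 - 4*v - 32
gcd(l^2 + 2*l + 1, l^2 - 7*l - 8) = l + 1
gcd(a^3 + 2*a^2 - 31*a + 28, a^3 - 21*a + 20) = a^2 - 5*a + 4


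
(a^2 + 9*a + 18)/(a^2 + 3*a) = (a + 6)/a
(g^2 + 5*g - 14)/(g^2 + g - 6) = (g + 7)/(g + 3)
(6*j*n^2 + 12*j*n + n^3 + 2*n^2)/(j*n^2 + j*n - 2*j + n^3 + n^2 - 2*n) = n*(6*j + n)/(j*n - j + n^2 - n)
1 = 1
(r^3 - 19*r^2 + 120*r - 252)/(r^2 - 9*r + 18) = (r^2 - 13*r + 42)/(r - 3)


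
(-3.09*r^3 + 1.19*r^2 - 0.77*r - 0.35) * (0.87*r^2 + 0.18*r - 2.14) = -2.6883*r^5 + 0.4791*r^4 + 6.1569*r^3 - 2.9897*r^2 + 1.5848*r + 0.749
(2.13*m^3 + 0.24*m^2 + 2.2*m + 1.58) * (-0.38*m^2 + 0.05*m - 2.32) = -0.8094*m^5 + 0.0153*m^4 - 5.7656*m^3 - 1.0472*m^2 - 5.025*m - 3.6656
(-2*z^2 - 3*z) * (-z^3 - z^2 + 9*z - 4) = 2*z^5 + 5*z^4 - 15*z^3 - 19*z^2 + 12*z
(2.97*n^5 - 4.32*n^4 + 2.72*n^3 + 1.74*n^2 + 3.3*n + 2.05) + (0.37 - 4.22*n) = 2.97*n^5 - 4.32*n^4 + 2.72*n^3 + 1.74*n^2 - 0.92*n + 2.42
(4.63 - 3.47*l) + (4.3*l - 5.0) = 0.83*l - 0.37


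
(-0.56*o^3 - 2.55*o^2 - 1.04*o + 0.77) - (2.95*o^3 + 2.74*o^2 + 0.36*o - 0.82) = -3.51*o^3 - 5.29*o^2 - 1.4*o + 1.59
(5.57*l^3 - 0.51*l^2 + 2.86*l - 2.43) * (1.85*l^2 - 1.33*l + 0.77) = 10.3045*l^5 - 8.3516*l^4 + 10.2582*l^3 - 8.692*l^2 + 5.4341*l - 1.8711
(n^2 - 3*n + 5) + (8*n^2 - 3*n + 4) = 9*n^2 - 6*n + 9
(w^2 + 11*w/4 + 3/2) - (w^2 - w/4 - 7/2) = 3*w + 5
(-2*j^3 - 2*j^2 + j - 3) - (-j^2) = -2*j^3 - j^2 + j - 3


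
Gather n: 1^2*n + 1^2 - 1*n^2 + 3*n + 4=-n^2 + 4*n + 5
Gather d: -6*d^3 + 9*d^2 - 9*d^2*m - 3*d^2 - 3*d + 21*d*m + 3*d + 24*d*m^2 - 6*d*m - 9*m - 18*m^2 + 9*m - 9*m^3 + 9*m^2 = -6*d^3 + d^2*(6 - 9*m) + d*(24*m^2 + 15*m) - 9*m^3 - 9*m^2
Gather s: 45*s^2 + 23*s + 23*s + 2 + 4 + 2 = 45*s^2 + 46*s + 8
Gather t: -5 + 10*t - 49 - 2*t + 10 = 8*t - 44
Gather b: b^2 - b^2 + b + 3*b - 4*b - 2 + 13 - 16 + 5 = 0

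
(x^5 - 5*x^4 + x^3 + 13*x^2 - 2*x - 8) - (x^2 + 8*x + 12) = x^5 - 5*x^4 + x^3 + 12*x^2 - 10*x - 20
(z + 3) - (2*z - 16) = 19 - z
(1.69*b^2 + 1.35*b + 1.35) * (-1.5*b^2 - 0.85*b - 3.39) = -2.535*b^4 - 3.4615*b^3 - 8.9016*b^2 - 5.724*b - 4.5765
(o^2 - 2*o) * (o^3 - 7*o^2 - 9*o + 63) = o^5 - 9*o^4 + 5*o^3 + 81*o^2 - 126*o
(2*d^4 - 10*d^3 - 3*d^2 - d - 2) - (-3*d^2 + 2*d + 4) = 2*d^4 - 10*d^3 - 3*d - 6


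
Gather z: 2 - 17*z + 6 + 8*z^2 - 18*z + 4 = 8*z^2 - 35*z + 12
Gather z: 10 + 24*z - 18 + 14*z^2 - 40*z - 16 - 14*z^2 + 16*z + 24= 0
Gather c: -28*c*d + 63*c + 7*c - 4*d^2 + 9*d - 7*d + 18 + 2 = c*(70 - 28*d) - 4*d^2 + 2*d + 20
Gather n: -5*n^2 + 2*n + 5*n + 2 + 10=-5*n^2 + 7*n + 12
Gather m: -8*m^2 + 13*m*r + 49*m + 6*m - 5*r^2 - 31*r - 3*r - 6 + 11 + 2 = -8*m^2 + m*(13*r + 55) - 5*r^2 - 34*r + 7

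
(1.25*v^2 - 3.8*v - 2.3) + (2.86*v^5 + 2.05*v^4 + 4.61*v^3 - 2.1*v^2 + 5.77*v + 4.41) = 2.86*v^5 + 2.05*v^4 + 4.61*v^3 - 0.85*v^2 + 1.97*v + 2.11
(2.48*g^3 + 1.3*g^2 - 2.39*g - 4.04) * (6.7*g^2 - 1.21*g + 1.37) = 16.616*g^5 + 5.7092*g^4 - 14.1884*g^3 - 22.3951*g^2 + 1.6141*g - 5.5348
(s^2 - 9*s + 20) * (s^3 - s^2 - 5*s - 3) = s^5 - 10*s^4 + 24*s^3 + 22*s^2 - 73*s - 60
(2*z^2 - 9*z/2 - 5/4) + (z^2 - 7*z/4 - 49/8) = 3*z^2 - 25*z/4 - 59/8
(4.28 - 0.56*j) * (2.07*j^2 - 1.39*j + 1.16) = -1.1592*j^3 + 9.638*j^2 - 6.5988*j + 4.9648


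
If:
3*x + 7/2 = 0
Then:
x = -7/6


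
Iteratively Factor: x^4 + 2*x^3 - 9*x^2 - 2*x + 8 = (x - 2)*(x^3 + 4*x^2 - x - 4) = (x - 2)*(x + 4)*(x^2 - 1) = (x - 2)*(x + 1)*(x + 4)*(x - 1)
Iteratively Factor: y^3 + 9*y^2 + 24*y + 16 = (y + 4)*(y^2 + 5*y + 4) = (y + 4)^2*(y + 1)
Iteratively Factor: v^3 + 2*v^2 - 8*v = (v)*(v^2 + 2*v - 8) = v*(v + 4)*(v - 2)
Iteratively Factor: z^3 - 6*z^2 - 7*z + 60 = (z - 5)*(z^2 - z - 12) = (z - 5)*(z - 4)*(z + 3)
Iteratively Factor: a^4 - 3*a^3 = (a)*(a^3 - 3*a^2) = a^2*(a^2 - 3*a) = a^2*(a - 3)*(a)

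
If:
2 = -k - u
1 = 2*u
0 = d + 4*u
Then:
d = -2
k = -5/2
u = 1/2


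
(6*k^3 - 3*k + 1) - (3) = 6*k^3 - 3*k - 2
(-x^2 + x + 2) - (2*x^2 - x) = -3*x^2 + 2*x + 2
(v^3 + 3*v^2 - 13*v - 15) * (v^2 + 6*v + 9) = v^5 + 9*v^4 + 14*v^3 - 66*v^2 - 207*v - 135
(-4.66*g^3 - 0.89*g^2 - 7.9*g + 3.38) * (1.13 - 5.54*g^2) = 25.8164*g^5 + 4.9306*g^4 + 38.5002*g^3 - 19.7309*g^2 - 8.927*g + 3.8194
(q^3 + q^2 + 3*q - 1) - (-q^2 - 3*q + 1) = q^3 + 2*q^2 + 6*q - 2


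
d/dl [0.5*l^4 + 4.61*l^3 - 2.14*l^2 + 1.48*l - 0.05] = 2.0*l^3 + 13.83*l^2 - 4.28*l + 1.48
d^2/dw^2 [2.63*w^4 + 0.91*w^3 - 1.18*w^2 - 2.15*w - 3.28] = 31.56*w^2 + 5.46*w - 2.36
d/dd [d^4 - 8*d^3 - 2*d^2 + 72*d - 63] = 4*d^3 - 24*d^2 - 4*d + 72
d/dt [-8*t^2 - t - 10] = -16*t - 1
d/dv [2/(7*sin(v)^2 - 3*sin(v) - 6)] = 2*(3 - 14*sin(v))*cos(v)/(-7*sin(v)^2 + 3*sin(v) + 6)^2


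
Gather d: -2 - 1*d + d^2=d^2 - d - 2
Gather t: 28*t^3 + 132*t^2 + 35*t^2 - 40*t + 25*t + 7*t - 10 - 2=28*t^3 + 167*t^2 - 8*t - 12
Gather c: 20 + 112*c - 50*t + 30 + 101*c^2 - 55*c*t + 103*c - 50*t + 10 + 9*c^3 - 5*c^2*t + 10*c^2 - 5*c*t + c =9*c^3 + c^2*(111 - 5*t) + c*(216 - 60*t) - 100*t + 60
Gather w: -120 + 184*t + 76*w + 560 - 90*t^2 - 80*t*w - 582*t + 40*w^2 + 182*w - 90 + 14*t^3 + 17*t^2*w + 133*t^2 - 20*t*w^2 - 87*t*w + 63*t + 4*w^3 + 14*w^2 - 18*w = 14*t^3 + 43*t^2 - 335*t + 4*w^3 + w^2*(54 - 20*t) + w*(17*t^2 - 167*t + 240) + 350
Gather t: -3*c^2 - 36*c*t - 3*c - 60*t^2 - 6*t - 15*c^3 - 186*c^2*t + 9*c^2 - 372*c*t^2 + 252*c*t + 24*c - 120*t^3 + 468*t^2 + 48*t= -15*c^3 + 6*c^2 + 21*c - 120*t^3 + t^2*(408 - 372*c) + t*(-186*c^2 + 216*c + 42)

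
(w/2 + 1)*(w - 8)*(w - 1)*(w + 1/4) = w^4/2 - 27*w^3/8 - 47*w^2/8 + 27*w/4 + 2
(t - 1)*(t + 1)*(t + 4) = t^3 + 4*t^2 - t - 4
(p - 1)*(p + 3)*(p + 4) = p^3 + 6*p^2 + 5*p - 12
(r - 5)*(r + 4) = r^2 - r - 20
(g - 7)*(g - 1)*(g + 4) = g^3 - 4*g^2 - 25*g + 28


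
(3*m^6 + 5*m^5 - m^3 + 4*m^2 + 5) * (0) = 0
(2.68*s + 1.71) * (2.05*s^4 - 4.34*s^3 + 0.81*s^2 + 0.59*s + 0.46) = 5.494*s^5 - 8.1257*s^4 - 5.2506*s^3 + 2.9663*s^2 + 2.2417*s + 0.7866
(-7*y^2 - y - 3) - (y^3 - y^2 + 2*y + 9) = -y^3 - 6*y^2 - 3*y - 12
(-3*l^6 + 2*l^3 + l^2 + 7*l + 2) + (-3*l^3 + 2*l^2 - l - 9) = -3*l^6 - l^3 + 3*l^2 + 6*l - 7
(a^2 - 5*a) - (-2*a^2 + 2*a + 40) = 3*a^2 - 7*a - 40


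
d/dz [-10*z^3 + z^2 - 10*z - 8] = -30*z^2 + 2*z - 10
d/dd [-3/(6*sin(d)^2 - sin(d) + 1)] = 3*(12*sin(d) - 1)*cos(d)/(6*sin(d)^2 - sin(d) + 1)^2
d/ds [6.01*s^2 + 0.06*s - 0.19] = 12.02*s + 0.06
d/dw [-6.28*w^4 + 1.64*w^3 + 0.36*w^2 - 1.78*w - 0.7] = -25.12*w^3 + 4.92*w^2 + 0.72*w - 1.78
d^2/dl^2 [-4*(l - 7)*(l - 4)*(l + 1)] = 80 - 24*l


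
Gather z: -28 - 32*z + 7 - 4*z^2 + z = -4*z^2 - 31*z - 21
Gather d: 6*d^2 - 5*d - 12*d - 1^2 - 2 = 6*d^2 - 17*d - 3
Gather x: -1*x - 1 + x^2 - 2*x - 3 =x^2 - 3*x - 4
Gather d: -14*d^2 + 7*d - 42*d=-14*d^2 - 35*d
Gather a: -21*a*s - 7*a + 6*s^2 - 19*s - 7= a*(-21*s - 7) + 6*s^2 - 19*s - 7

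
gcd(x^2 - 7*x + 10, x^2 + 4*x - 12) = x - 2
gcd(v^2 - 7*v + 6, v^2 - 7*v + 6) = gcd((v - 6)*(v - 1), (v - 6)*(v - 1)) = v^2 - 7*v + 6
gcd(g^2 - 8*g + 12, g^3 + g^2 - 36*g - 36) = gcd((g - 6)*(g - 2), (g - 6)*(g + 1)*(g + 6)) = g - 6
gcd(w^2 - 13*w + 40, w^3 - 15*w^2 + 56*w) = w - 8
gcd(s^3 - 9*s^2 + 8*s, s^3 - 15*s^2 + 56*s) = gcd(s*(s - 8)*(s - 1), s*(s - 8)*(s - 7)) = s^2 - 8*s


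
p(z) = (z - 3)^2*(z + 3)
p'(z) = (z - 3)^2 + (z + 3)*(2*z - 6)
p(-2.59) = 12.81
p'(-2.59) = 26.66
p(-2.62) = 12.00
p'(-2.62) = 27.31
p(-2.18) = 22.00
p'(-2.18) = 18.34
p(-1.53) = 30.17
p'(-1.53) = 7.20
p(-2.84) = 5.46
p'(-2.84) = 32.24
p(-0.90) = 31.94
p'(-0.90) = -1.17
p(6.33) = 103.46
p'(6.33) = 73.23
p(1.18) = 13.85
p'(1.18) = -11.90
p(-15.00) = -3888.00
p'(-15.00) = 756.00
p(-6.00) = -243.00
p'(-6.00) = 135.00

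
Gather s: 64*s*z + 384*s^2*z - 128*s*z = 384*s^2*z - 64*s*z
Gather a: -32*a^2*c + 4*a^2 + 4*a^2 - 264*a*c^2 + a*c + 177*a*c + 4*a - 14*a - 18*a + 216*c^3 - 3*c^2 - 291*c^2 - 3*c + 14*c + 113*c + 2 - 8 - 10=a^2*(8 - 32*c) + a*(-264*c^2 + 178*c - 28) + 216*c^3 - 294*c^2 + 124*c - 16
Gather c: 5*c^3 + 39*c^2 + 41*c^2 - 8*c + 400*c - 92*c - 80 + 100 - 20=5*c^3 + 80*c^2 + 300*c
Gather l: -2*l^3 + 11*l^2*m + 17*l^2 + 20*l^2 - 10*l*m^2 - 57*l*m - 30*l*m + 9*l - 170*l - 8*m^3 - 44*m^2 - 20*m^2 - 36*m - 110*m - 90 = -2*l^3 + l^2*(11*m + 37) + l*(-10*m^2 - 87*m - 161) - 8*m^3 - 64*m^2 - 146*m - 90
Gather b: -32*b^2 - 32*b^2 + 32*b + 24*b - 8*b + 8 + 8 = -64*b^2 + 48*b + 16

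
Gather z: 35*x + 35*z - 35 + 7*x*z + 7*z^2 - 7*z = 35*x + 7*z^2 + z*(7*x + 28) - 35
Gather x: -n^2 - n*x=-n^2 - n*x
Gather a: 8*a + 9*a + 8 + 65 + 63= 17*a + 136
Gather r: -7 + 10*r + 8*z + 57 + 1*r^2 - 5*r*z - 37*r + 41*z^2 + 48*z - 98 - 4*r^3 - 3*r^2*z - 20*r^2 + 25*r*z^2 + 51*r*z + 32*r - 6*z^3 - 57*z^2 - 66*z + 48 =-4*r^3 + r^2*(-3*z - 19) + r*(25*z^2 + 46*z + 5) - 6*z^3 - 16*z^2 - 10*z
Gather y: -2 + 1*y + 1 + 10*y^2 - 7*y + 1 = 10*y^2 - 6*y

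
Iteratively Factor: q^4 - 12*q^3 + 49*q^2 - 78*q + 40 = (q - 2)*(q^3 - 10*q^2 + 29*q - 20) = (q - 2)*(q - 1)*(q^2 - 9*q + 20) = (q - 4)*(q - 2)*(q - 1)*(q - 5)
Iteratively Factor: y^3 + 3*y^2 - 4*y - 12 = (y + 3)*(y^2 - 4) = (y + 2)*(y + 3)*(y - 2)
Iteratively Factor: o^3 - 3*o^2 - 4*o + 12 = (o + 2)*(o^2 - 5*o + 6) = (o - 3)*(o + 2)*(o - 2)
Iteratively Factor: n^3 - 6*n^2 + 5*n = (n - 5)*(n^2 - n) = (n - 5)*(n - 1)*(n)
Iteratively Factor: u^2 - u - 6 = (u - 3)*(u + 2)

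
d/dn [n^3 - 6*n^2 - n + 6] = 3*n^2 - 12*n - 1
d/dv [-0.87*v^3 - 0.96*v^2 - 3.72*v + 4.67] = -2.61*v^2 - 1.92*v - 3.72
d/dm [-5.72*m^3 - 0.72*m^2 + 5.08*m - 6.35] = -17.16*m^2 - 1.44*m + 5.08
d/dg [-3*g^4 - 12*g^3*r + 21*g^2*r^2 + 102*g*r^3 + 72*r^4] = -12*g^3 - 36*g^2*r + 42*g*r^2 + 102*r^3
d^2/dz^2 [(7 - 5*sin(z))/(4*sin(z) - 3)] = 13*(-4*sin(z)^2 - 3*sin(z) + 8)/(4*sin(z) - 3)^3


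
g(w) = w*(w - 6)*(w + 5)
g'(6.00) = 66.00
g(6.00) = 0.00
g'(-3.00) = 3.00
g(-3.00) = 54.00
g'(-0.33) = -29.01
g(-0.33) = 9.76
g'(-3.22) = 7.55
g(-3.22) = 52.85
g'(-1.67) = -18.29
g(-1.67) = 42.65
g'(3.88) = 7.40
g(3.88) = -73.04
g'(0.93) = -29.27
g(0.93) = -27.96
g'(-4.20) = 31.32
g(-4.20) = 34.27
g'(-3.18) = 6.70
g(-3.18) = 53.13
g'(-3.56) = 15.14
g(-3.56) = 49.01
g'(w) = w*(w - 6) + w*(w + 5) + (w - 6)*(w + 5)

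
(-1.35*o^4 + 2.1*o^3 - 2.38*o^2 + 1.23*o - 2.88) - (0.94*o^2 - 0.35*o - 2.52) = -1.35*o^4 + 2.1*o^3 - 3.32*o^2 + 1.58*o - 0.36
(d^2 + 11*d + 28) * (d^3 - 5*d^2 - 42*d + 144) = d^5 + 6*d^4 - 69*d^3 - 458*d^2 + 408*d + 4032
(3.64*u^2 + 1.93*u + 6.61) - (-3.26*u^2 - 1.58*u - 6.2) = 6.9*u^2 + 3.51*u + 12.81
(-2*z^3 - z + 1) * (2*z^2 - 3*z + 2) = -4*z^5 + 6*z^4 - 6*z^3 + 5*z^2 - 5*z + 2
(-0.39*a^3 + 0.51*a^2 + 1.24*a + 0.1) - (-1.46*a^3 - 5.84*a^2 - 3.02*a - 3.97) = 1.07*a^3 + 6.35*a^2 + 4.26*a + 4.07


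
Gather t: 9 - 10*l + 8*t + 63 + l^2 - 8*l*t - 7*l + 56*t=l^2 - 17*l + t*(64 - 8*l) + 72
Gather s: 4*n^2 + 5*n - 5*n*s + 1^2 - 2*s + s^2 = 4*n^2 + 5*n + s^2 + s*(-5*n - 2) + 1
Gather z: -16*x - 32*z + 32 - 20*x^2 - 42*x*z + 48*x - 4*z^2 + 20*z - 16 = -20*x^2 + 32*x - 4*z^2 + z*(-42*x - 12) + 16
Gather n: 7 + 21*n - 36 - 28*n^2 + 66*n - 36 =-28*n^2 + 87*n - 65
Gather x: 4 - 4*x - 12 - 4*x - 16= -8*x - 24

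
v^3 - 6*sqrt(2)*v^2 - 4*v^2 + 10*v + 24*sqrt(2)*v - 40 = (v - 4)*(v - 5*sqrt(2))*(v - sqrt(2))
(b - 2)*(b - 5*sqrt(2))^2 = b^3 - 10*sqrt(2)*b^2 - 2*b^2 + 20*sqrt(2)*b + 50*b - 100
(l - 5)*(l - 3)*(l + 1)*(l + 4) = l^4 - 3*l^3 - 21*l^2 + 43*l + 60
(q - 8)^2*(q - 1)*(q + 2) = q^4 - 15*q^3 + 46*q^2 + 96*q - 128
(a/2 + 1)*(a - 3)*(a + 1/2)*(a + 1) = a^4/2 + a^3/4 - 7*a^2/2 - 19*a/4 - 3/2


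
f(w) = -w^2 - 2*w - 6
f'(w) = -2*w - 2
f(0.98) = -8.92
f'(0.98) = -3.96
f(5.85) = -51.92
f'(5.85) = -13.70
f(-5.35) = -23.92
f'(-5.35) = 8.70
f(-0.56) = -5.19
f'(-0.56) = -0.88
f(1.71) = -12.34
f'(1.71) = -5.42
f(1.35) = -10.52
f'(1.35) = -4.70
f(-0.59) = -5.17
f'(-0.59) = -0.82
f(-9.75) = -81.56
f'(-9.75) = 17.50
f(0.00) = -6.00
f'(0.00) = -2.00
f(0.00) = -6.00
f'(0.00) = -2.00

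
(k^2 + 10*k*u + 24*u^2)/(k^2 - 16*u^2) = (-k - 6*u)/(-k + 4*u)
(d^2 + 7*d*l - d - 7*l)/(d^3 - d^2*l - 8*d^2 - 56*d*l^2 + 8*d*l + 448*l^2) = (d - 1)/(d^2 - 8*d*l - 8*d + 64*l)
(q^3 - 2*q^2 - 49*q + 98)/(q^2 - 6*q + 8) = (q^2 - 49)/(q - 4)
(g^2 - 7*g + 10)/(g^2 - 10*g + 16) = (g - 5)/(g - 8)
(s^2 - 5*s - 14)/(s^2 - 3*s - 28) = (s + 2)/(s + 4)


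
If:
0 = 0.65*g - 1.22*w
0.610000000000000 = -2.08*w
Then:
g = -0.55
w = -0.29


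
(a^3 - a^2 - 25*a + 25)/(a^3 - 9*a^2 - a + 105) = (a^2 + 4*a - 5)/(a^2 - 4*a - 21)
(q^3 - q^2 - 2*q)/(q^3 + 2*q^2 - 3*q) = (q^2 - q - 2)/(q^2 + 2*q - 3)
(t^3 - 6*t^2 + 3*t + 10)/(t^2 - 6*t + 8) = (t^2 - 4*t - 5)/(t - 4)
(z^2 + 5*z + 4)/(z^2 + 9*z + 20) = (z + 1)/(z + 5)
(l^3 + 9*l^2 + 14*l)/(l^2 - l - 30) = l*(l^2 + 9*l + 14)/(l^2 - l - 30)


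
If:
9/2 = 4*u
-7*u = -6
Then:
No Solution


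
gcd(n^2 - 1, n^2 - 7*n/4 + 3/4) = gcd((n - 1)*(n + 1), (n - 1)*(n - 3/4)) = n - 1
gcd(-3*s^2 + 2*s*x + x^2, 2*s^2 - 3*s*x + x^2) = -s + x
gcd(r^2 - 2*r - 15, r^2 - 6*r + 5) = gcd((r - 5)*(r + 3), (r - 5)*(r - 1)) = r - 5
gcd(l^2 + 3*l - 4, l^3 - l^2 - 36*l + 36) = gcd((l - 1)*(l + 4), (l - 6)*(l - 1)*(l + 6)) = l - 1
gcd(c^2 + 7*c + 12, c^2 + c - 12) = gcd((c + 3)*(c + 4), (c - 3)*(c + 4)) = c + 4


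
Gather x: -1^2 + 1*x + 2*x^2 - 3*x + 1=2*x^2 - 2*x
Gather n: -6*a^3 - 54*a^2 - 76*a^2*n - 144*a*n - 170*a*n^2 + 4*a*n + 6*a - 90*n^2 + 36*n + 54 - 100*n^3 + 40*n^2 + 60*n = -6*a^3 - 54*a^2 + 6*a - 100*n^3 + n^2*(-170*a - 50) + n*(-76*a^2 - 140*a + 96) + 54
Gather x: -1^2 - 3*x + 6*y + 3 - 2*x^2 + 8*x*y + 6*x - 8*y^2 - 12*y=-2*x^2 + x*(8*y + 3) - 8*y^2 - 6*y + 2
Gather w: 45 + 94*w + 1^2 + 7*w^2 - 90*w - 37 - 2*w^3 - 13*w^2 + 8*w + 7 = -2*w^3 - 6*w^2 + 12*w + 16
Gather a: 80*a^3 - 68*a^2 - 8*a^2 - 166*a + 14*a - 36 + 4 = 80*a^3 - 76*a^2 - 152*a - 32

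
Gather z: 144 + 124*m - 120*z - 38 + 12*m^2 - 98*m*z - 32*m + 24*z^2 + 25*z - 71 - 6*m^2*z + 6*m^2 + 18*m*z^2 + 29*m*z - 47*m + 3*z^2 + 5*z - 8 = 18*m^2 + 45*m + z^2*(18*m + 27) + z*(-6*m^2 - 69*m - 90) + 27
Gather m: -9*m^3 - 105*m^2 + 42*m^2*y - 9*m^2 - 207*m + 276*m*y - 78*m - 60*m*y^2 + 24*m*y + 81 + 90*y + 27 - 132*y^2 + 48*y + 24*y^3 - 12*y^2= -9*m^3 + m^2*(42*y - 114) + m*(-60*y^2 + 300*y - 285) + 24*y^3 - 144*y^2 + 138*y + 108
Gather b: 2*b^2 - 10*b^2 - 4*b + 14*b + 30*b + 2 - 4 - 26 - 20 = -8*b^2 + 40*b - 48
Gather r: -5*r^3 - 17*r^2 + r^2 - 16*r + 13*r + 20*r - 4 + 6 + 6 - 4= -5*r^3 - 16*r^2 + 17*r + 4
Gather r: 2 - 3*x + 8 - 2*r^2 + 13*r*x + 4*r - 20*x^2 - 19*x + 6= -2*r^2 + r*(13*x + 4) - 20*x^2 - 22*x + 16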